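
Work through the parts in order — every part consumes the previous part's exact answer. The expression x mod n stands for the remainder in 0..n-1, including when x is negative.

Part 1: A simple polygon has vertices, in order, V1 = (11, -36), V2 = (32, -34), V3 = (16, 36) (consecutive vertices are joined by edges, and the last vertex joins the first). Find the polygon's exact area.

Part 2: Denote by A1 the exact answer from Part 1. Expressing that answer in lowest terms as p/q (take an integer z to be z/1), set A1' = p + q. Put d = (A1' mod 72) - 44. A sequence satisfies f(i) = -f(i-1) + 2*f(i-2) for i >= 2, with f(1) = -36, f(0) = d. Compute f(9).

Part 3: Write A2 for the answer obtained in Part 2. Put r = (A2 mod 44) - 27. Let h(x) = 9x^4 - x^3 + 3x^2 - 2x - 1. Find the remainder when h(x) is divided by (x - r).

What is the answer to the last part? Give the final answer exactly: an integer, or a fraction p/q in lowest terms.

Part 1: cross terms: (11*-34 - 32*-36)=778, (32*36 - 16*-34)=1696, (16*-36 - 11*36)=-972; twice the area = |1502| = 1502; area = 751; answer 751
Part 2: A1 = 751; threaded value p + q = 752; d = -12; f(2) = -1*(-36) + 2*(-12) = 12; iterating: f(2)=12, f(3)=-84, f(4)=108, f(5)=-276, f(6)=492, f(7)=-1044, f(8)=2028, f(9)=-4116; answer -4116
Part 3: A2 = -4116; r = -7; remainder = value at the root: 9*(-7)^4 - 1*(-7)^3 + 3*(-7)^2 - 2*(-7)^1 - 1 = (21609) + (343) + (147) + (14) + (-1) = 22112; answer 22112

22112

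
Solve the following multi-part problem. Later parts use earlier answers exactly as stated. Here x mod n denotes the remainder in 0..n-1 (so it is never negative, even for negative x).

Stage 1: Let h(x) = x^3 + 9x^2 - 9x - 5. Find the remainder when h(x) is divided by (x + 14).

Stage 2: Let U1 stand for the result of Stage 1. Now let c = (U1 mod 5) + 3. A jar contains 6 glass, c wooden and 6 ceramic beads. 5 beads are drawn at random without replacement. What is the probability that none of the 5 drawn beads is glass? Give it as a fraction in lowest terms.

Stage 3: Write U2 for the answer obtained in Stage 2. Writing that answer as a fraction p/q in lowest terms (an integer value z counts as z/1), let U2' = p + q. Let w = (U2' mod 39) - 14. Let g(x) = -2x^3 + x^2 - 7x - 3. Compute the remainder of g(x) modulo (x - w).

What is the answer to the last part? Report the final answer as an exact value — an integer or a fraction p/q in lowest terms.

-29

Stage 1: remainder = value at the root: 1*(-14)^3 + 9*(-14)^2 - 9*(-14)^1 - 5 = (-2744) + (1764) + (126) + (-5) = -859; answer -859
Stage 2: U1 = -859; c = 4; total draws C(16,5) = 4368; favorable C(10,5) = 252; P = 3/52; answer 3/52
Stage 3: U2 = 3/52; threaded value p + q = 55; w = 2; remainder = value at the root: -2*(2)^3 + 1*(2)^2 - 7*(2)^1 - 3 = (-16) + (4) + (-14) + (-3) = -29; answer -29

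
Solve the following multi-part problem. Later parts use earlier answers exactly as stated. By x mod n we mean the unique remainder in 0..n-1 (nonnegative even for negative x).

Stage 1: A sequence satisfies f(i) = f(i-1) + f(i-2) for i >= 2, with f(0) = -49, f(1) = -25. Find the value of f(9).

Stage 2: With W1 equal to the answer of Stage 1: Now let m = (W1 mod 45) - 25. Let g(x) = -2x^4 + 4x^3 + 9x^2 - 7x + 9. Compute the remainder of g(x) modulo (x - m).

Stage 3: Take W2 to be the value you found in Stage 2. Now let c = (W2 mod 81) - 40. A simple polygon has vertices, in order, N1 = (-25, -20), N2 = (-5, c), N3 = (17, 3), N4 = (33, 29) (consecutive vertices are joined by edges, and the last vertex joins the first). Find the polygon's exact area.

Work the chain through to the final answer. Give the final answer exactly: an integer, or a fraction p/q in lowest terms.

928

Stage 1: f(2) = 1*(-25) + 1*(-49) = -74; iterating: f(2)=-74, f(3)=-99, f(4)=-173, f(5)=-272, f(6)=-445, f(7)=-717, f(8)=-1162, f(9)=-1879; answer -1879
Stage 2: W1 = -1879; m = -14; remainder = value at the root: -2*(-14)^4 + 4*(-14)^3 + 9*(-14)^2 - 7*(-14)^1 + 9 = (-76832) + (-10976) + (1764) + (98) + (9) = -85937; answer -85937
Stage 3: W2 = -85937; c = -36; cross terms: (-25*-36 - -5*-20)=800, (-5*3 - 17*-36)=597, (17*29 - 33*3)=394, (33*-20 - -25*29)=65; twice the area = |1856| = 1856; area = 928; answer 928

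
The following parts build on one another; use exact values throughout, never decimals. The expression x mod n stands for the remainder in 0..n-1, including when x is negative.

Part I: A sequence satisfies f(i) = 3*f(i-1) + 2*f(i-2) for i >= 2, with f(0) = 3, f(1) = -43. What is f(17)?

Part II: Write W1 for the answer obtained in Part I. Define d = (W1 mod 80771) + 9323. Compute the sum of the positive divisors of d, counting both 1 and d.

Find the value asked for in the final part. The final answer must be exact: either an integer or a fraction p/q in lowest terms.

51984

Part I: f(2) = 3*(-43) + 2*(3) = -123; iterating: f(2)=-123, f(3)=-455, f(4)=-1611, f(5)=-5743, f(6)=-20451, f(7)=-72839, f(8)=-259419, f(9)=-923935, f(10)=-3290643, f(11)=-11719799, f(12)=-41740683, f(13)=-148661647, f(14)=-529466307, f(15)=-1885722215, f(16)=-6716099259, f(17)=-23919742207; answer -23919742207
Part II: W1 = -23919742207; d = 33369; 33369 = 3 * 7^2 * 227; sigma = (1 + 3) * (1 + 7 + 49) * (1 + 227) = 4 * 57 * 228 = 51984; answer 51984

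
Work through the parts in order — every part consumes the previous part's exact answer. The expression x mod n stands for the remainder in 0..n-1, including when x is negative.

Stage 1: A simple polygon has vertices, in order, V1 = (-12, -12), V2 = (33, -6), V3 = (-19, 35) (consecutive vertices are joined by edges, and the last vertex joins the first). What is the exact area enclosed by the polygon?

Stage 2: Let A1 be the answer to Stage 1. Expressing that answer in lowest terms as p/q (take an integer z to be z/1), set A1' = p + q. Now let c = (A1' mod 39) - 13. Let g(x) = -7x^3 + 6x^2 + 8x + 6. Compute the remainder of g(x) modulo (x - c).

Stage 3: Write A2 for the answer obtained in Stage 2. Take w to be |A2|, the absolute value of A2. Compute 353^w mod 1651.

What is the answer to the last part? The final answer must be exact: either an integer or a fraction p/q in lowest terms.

Stage 1: cross terms: (-12*-6 - 33*-12)=468, (33*35 - -19*-6)=1041, (-19*-12 - -12*35)=648; twice the area = |2157| = 2157; area = 2157/2; answer 2157/2
Stage 2: A1 = 2157/2; threaded value p + q = 2159; c = 1; remainder = value at the root: -7*(1)^3 + 6*(1)^2 + 8*(1)^1 + 6 = (-7) + (6) + (8) + (6) = 13; answer 13
Stage 3: A2 = 13; w = 13; squarings mod 1651: 353^1=353, 353^2=784, 353^4=484, 353^8=1465; 353^13 = 353^1 * 353^4 * 353^8 = 1627 (mod 1651); answer 1627

1627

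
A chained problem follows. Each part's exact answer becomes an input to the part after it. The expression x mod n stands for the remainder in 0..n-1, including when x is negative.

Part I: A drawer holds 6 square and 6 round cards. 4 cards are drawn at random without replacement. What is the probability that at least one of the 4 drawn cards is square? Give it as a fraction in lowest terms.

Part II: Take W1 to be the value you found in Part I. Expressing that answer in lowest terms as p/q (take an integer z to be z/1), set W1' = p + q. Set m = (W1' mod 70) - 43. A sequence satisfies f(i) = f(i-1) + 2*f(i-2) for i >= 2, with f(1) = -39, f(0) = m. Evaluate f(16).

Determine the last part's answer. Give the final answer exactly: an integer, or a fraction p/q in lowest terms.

-371343

Part I: total draws C(12,4) = 495; complement C(6,4) = 15; favorable 495 - 15 = 480; P = 32/33; answer 32/33
Part II: W1 = 32/33; threaded value p + q = 65; m = 22; f(2) = 1*(-39) + 2*(22) = 5; iterating: f(2)=5, f(3)=-73, f(4)=-63, f(5)=-209, f(6)=-335, f(7)=-753, f(8)=-1423, f(9)=-2929, f(10)=-5775, f(11)=-11633, f(12)=-23183, f(13)=-46449, f(14)=-92815, f(15)=-185713, f(16)=-371343; answer -371343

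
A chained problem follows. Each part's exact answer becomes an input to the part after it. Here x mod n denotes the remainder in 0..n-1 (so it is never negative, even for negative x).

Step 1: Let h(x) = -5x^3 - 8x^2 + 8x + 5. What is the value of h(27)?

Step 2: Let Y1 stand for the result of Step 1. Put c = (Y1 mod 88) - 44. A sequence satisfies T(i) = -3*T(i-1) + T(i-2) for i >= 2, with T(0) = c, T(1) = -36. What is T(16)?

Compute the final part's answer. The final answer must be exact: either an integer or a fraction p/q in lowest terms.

Step 1: -5*(27)^3 - 8*(27)^2 + 8*(27)^1 + 5 = (-98415) + (-5832) + (216) + (5) = -104026; answer -104026
Step 2: Y1 = -104026; c = 34; T(2) = -3*(-36) + 1*(34) = 142; iterating: T(2)=142, T(3)=-462, T(4)=1528, T(5)=-5046, T(6)=16666, T(7)=-55044, T(8)=181798, T(9)=-600438, T(10)=1983112, T(11)=-6549774, T(12)=21632434, T(13)=-71447076, T(14)=235973662, T(15)=-779368062, T(16)=2574077848; answer 2574077848

2574077848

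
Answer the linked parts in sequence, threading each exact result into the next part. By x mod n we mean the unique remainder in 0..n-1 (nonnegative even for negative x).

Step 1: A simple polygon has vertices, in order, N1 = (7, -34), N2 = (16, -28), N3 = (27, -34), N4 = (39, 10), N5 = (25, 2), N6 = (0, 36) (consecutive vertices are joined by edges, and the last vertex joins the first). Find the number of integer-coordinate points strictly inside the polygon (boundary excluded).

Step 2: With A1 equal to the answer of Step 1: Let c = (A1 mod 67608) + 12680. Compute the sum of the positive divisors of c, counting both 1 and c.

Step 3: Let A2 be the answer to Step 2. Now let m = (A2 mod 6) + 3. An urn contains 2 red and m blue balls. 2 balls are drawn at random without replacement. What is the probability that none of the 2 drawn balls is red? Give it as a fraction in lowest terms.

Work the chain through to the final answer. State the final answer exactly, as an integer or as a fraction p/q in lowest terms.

3/10

Step 1: cross terms: (7*-28 - 16*-34)=348, (16*-34 - 27*-28)=212, (27*10 - 39*-34)=1596, (39*2 - 25*10)=-172, (25*36 - 0*2)=900, (0*-34 - 7*36)=-252; twice the area = |2632| = 2632; area = 1316; boundary points = 3 + 1 + 4 + 2 + 1 + 7 = 18; strictly interior points = area - boundary/2 + 1 = 1308; answer 1308
Step 2: A1 = 1308; c = 13988; 13988 = 2^2 * 13 * 269; sigma = (1 + 2 + 4) * (1 + 13) * (1 + 269) = 7 * 14 * 270 = 26460; answer 26460
Step 3: A2 = 26460; m = 3; total draws C(5,2) = 10; favorable C(3,2) = 3; P = 3/10; answer 3/10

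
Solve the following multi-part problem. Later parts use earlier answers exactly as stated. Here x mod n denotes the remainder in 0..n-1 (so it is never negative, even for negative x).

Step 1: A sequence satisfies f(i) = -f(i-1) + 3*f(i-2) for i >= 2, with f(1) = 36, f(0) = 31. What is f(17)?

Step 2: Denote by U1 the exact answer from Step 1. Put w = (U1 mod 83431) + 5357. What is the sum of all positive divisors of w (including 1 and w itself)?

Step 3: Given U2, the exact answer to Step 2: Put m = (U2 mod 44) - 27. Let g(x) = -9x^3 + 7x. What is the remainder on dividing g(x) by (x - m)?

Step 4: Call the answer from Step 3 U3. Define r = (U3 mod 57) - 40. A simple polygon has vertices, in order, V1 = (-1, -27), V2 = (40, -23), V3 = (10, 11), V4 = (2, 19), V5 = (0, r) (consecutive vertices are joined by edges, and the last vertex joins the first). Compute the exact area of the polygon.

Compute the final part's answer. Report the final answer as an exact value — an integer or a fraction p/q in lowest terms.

987

Step 1: f(2) = -1*(36) + 3*(31) = 57; iterating: f(2)=57, f(3)=51, f(4)=120, f(5)=33, f(6)=327, f(7)=-228, f(8)=1209, f(9)=-1893, f(10)=5520, f(11)=-11199, f(12)=27759, f(13)=-61356, f(14)=144633, f(15)=-328701, f(16)=762600, f(17)=-1748703; answer -1748703
Step 2: U1 = -1748703; w = 8705; 8705 = 5 * 1741; sigma = (1 + 5) * (1 + 1741) = 6 * 1742 = 10452; answer 10452
Step 3: U2 = 10452; m = -3; remainder = value at the root: -9*(-3)^3 + 7*(-3)^1 = (243) + (-21) = 222; answer 222
Step 4: U3 = 222; r = 11; cross terms: (-1*-23 - 40*-27)=1103, (40*11 - 10*-23)=670, (10*19 - 2*11)=168, (2*11 - 0*19)=22, (0*-27 - -1*11)=11; twice the area = |1974| = 1974; area = 987; answer 987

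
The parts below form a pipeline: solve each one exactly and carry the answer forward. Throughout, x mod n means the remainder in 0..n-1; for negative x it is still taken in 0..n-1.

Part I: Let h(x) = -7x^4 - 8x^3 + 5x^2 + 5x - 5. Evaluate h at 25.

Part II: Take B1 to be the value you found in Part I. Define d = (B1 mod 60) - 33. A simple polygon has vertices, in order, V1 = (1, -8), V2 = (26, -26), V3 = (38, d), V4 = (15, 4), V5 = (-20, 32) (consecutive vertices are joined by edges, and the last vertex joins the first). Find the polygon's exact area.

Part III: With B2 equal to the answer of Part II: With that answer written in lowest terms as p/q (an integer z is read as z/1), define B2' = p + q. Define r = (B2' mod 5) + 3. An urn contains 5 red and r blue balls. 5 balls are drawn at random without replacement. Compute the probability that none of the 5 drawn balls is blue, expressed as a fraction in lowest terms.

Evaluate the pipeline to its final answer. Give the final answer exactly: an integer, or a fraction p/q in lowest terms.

Part I: -7*(25)^4 - 8*(25)^3 + 5*(25)^2 + 5*(25)^1 - 5 = (-2734375) + (-125000) + (3125) + (125) + (-5) = -2856130; answer -2856130
Part II: B1 = -2856130; d = 17; cross terms: (1*-26 - 26*-8)=182, (26*17 - 38*-26)=1430, (38*4 - 15*17)=-103, (15*32 - -20*4)=560, (-20*-8 - 1*32)=128; twice the area = |2197| = 2197; area = 2197/2; answer 2197/2
Part III: B2 = 2197/2; threaded value p + q = 2199; r = 7; total draws C(12,5) = 792; favorable C(5,5) = 1; P = 1/792; answer 1/792

1/792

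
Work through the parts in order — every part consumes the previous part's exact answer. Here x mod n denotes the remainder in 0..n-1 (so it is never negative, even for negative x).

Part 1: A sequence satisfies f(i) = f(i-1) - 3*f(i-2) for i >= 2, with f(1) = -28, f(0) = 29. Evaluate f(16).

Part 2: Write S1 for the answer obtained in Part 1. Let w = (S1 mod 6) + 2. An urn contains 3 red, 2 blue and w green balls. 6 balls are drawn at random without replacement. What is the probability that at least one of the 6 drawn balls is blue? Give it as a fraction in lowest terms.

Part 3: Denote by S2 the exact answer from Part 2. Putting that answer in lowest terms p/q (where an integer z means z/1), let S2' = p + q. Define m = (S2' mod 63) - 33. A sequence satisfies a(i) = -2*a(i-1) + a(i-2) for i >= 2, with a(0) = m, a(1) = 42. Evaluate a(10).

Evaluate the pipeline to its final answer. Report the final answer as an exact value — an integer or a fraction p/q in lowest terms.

-109726

Part 1: f(2) = 1*(-28) - 3*(29) = -115; iterating: f(2)=-115, f(3)=-31, f(4)=314, f(5)=407, f(6)=-535, f(7)=-1756, f(8)=-151, f(9)=5117, f(10)=5570, f(11)=-9781, f(12)=-26491, f(13)=2852, f(14)=82325, f(15)=73769, f(16)=-173206; answer -173206
Part 2: S1 = -173206; w = 4; total draws C(9,6) = 84; complement C(7,6) = 7; favorable 84 - 7 = 77; P = 11/12; answer 11/12
Part 3: S2 = 11/12; threaded value p + q = 23; m = -10; a(2) = -2*(42) + 1*(-10) = -94; iterating: a(2)=-94, a(3)=230, a(4)=-554, a(5)=1338, a(6)=-3230, a(7)=7798, a(8)=-18826, a(9)=45450, a(10)=-109726; answer -109726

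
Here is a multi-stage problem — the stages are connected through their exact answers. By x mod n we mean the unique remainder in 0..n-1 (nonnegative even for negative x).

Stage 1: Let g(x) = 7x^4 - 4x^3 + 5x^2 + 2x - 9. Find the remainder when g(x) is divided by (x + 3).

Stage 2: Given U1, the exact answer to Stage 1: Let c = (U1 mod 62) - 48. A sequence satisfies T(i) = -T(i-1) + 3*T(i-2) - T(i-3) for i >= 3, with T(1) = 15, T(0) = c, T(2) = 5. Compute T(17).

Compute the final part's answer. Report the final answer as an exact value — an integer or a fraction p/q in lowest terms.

8845455

Stage 1: remainder = value at the root: 7*(-3)^4 - 4*(-3)^3 + 5*(-3)^2 + 2*(-3)^1 - 9 = (567) + (108) + (45) + (-6) + (-9) = 705; answer 705
Stage 2: U1 = 705; c = -25; T(3) = -1*(5) + 3*(15) - 1*(-25) = 65; iterating: T(3)=65, T(4)=-65, T(5)=255, T(6)=-515, T(7)=1345, T(8)=-3145, T(9)=7695, T(10)=-18475, T(11)=44705, T(12)=-107825, T(13)=260415, T(14)=-628595, T(15)=1517665, T(16)=-3663865, T(17)=8845455; answer 8845455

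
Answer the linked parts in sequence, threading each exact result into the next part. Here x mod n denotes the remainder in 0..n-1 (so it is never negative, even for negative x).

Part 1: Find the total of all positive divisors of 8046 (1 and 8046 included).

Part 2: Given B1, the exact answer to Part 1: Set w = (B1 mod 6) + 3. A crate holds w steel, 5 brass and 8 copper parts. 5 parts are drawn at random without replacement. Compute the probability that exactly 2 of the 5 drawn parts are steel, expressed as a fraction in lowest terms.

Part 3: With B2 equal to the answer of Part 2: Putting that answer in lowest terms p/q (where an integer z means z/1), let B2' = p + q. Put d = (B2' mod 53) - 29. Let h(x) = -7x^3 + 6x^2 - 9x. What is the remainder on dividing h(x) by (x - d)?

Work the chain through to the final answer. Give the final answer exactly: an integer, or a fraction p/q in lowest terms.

Part 1: 8046 = 2 * 3^3 * 149; sigma = (1 + 2) * (1 + 3 + 9 + 27) * (1 + 149) = 3 * 40 * 150 = 18000; answer 18000
Part 2: B1 = 18000; w = 3; total draws C(16,5) = 4368; favorable C(3,2)*C(13,3) = 858; P = 11/56; answer 11/56
Part 3: B2 = 11/56; threaded value p + q = 67; d = -15; remainder = value at the root: -7*(-15)^3 + 6*(-15)^2 - 9*(-15)^1 = (23625) + (1350) + (135) = 25110; answer 25110

25110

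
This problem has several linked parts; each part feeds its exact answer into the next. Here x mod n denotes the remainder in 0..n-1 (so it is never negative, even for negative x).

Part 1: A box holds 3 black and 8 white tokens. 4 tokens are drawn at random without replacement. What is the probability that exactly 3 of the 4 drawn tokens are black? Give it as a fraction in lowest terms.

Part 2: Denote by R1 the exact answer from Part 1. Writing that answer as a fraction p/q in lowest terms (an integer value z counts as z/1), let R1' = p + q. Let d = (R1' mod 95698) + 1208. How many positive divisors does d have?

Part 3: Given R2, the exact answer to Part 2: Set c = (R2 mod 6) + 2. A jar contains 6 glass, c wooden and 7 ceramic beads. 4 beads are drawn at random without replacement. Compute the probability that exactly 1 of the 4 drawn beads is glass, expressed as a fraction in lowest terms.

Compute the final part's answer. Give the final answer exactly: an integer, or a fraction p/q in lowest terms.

Part 1: total draws C(11,4) = 330; favorable C(3,3)*C(8,1) = 8; P = 4/165; answer 4/165
Part 2: R1 = 4/165; threaded value p + q = 169; d = 1377; 1377 = 3^4 * 17; number of divisors = (4+1) * (1+1) = 10; answer 10
Part 3: R2 = 10; c = 6; total draws C(19,4) = 3876; favorable C(6,1)*C(13,3) = 1716; P = 143/323; answer 143/323

143/323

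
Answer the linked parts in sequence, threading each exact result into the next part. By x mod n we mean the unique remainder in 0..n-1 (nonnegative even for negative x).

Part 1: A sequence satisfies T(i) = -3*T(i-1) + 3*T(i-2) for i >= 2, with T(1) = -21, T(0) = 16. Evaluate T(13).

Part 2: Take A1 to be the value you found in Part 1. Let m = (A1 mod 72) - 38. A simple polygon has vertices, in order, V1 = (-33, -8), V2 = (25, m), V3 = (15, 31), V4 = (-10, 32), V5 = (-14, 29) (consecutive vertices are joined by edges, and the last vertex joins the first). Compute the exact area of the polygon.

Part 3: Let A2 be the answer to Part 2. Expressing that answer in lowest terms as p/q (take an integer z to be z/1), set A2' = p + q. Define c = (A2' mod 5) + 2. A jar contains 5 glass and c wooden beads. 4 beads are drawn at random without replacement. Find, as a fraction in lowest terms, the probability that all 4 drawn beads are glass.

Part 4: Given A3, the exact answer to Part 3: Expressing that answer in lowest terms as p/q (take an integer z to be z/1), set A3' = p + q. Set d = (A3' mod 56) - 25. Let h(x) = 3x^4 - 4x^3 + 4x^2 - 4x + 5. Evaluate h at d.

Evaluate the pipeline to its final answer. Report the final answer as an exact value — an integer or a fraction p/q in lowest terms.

Part 1: T(2) = -3*(-21) + 3*(16) = 111; iterating: T(2)=111, T(3)=-396, T(4)=1521, T(5)=-5751, T(6)=21816, T(7)=-82701, T(8)=313551, T(9)=-1188756, T(10)=4506921, T(11)=-17087031, T(12)=64781856, T(13)=-245606661; answer -245606661
Part 2: A1 = -245606661; m = -11; cross terms: (-33*-11 - 25*-8)=563, (25*31 - 15*-11)=940, (15*32 - -10*31)=790, (-10*29 - -14*32)=158, (-14*-8 - -33*29)=1069; twice the area = |3520| = 3520; area = 1760; answer 1760
Part 3: A2 = 1760; threaded value p + q = 1761; c = 3; total draws C(8,4) = 70; favorable C(5,4) = 5; P = 1/14; answer 1/14
Part 4: A3 = 1/14; threaded value p + q = 15; d = -10; 3*(-10)^4 - 4*(-10)^3 + 4*(-10)^2 - 4*(-10)^1 + 5 = (30000) + (4000) + (400) + (40) + (5) = 34445; answer 34445

34445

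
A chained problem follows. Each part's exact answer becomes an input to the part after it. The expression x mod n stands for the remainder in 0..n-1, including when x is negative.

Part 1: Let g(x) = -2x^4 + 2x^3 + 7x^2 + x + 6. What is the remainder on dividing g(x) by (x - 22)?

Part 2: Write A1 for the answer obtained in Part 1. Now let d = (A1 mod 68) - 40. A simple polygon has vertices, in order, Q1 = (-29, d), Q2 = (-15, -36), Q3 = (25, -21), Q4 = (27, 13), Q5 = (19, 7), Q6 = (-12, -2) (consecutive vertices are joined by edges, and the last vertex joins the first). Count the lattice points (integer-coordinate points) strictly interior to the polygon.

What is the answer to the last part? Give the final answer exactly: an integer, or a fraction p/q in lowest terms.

1529

Part 1: remainder = value at the root: -2*(22)^4 + 2*(22)^3 + 7*(22)^2 + 1*(22)^1 + 6 = (-468512) + (21296) + (3388) + (22) + (6) = -443800; answer -443800
Part 2: A1 = -443800; d = -4; cross terms: (-29*-36 - -15*-4)=984, (-15*-21 - 25*-36)=1215, (25*13 - 27*-21)=892, (27*7 - 19*13)=-58, (19*-2 - -12*7)=46, (-12*-4 - -29*-2)=-10; twice the area = |3069| = 3069; area = 3069/2; boundary points = 2 + 5 + 2 + 2 + 1 + 1 = 13; strictly interior points = area - boundary/2 + 1 = 1529; answer 1529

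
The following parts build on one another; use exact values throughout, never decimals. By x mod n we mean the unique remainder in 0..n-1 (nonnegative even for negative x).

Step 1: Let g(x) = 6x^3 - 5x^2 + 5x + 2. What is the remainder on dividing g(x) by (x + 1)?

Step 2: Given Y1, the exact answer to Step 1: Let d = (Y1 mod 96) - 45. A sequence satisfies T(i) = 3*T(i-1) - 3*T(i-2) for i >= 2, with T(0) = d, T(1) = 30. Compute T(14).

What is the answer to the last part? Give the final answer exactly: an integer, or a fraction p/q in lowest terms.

-15309

Step 1: remainder = value at the root: 6*(-1)^3 - 5*(-1)^2 + 5*(-1)^1 + 2 = (-6) + (-5) + (-5) + (2) = -14; answer -14
Step 2: Y1 = -14; d = 37; T(2) = 3*(30) - 3*(37) = -21; iterating: T(2)=-21, T(3)=-153, T(4)=-396, T(5)=-729, T(6)=-999, T(7)=-810, T(8)=567, T(9)=4131, T(10)=10692, T(11)=19683, T(12)=26973, T(13)=21870, T(14)=-15309; answer -15309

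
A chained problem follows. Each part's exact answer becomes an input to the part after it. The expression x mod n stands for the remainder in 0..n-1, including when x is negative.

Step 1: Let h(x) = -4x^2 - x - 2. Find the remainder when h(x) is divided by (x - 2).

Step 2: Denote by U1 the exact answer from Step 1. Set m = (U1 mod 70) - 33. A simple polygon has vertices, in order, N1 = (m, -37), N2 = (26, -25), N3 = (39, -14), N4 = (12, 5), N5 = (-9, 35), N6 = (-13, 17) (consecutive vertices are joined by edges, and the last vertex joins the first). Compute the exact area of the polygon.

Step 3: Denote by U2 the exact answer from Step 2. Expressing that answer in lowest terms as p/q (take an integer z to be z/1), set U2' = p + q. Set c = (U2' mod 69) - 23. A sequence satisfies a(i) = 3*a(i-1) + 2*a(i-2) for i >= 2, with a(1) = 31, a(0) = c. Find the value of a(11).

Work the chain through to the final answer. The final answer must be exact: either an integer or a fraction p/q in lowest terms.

15165437

Step 1: remainder = value at the root: -4*(2)^2 - 1*(2)^1 - 2 = (-16) + (-2) + (-2) = -20; answer -20
Step 2: U1 = -20; m = 17; cross terms: (17*-25 - 26*-37)=537, (26*-14 - 39*-25)=611, (39*5 - 12*-14)=363, (12*35 - -9*5)=465, (-9*17 - -13*35)=302, (-13*-37 - 17*17)=192; twice the area = |2470| = 2470; area = 1235; answer 1235
Step 3: U2 = 1235; threaded value p + q = 1236; c = 40; a(2) = 3*(31) + 2*(40) = 173; iterating: a(2)=173, a(3)=581, a(4)=2089, a(5)=7429, a(6)=26465, a(7)=94253, a(8)=335689, a(9)=1195573, a(10)=4258097, a(11)=15165437; answer 15165437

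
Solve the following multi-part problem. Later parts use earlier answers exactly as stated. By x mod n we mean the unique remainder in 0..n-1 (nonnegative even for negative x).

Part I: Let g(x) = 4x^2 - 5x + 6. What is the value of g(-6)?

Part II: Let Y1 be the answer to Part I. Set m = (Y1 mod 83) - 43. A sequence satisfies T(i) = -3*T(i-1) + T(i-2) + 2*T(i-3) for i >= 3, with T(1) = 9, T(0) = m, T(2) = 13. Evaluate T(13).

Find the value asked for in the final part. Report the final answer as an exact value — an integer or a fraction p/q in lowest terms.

Part I: 4*(-6)^2 - 5*(-6)^1 + 6 = (144) + (30) + (6) = 180; answer 180
Part II: Y1 = 180; m = -29; T(3) = -3*(13) + 1*(9) + 2*(-29) = -88; iterating: T(3)=-88, T(4)=295, T(5)=-947, T(6)=2960, T(7)=-9237, T(8)=28777, T(9)=-89648, T(10)=279247, T(11)=-869835, T(12)=2709456, T(13)=-8439709; answer -8439709

-8439709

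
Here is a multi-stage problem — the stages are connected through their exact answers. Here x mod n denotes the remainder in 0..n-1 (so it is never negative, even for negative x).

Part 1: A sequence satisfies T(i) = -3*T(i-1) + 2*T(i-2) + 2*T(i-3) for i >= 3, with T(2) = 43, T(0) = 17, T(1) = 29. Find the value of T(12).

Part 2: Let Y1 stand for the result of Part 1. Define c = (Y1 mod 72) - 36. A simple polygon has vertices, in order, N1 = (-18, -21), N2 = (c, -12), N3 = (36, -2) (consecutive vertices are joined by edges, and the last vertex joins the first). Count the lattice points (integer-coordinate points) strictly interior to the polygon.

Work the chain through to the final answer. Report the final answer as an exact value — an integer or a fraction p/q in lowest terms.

270

Part 1: T(3) = -3*(43) + 2*(29) + 2*(17) = -37; iterating: T(3)=-37, T(4)=255, T(5)=-753, T(6)=2695, T(7)=-9081, T(8)=31127, T(9)=-106153, T(10)=362551, T(11)=-1237705, T(12)=4225911; answer 4225911
Part 2: Y1 = 4225911; c = -21; cross terms: (-18*-12 - -21*-21)=-225, (-21*-2 - 36*-12)=474, (36*-21 - -18*-2)=-792; twice the area = |-543| = 543; area = 543/2; boundary points = 3 + 1 + 1 = 5; strictly interior points = area - boundary/2 + 1 = 270; answer 270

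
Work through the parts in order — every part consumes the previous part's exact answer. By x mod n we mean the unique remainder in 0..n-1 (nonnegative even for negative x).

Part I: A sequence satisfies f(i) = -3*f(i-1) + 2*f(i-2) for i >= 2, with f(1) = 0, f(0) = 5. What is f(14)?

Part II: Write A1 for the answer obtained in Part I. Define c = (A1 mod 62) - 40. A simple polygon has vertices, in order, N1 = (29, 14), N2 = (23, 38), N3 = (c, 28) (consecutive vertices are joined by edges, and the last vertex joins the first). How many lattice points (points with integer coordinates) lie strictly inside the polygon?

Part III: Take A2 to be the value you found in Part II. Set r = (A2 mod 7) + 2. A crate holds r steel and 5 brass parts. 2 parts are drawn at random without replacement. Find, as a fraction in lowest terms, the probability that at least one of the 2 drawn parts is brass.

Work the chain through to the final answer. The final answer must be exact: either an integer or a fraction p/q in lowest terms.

Part I: f(2) = -3*(0) + 2*(5) = 10; iterating: f(2)=10, f(3)=-30, f(4)=110, f(5)=-390, f(6)=1390, f(7)=-4950, f(8)=17630, f(9)=-62790, f(10)=223630, f(11)=-796470, f(12)=2836670, f(13)=-10102950, f(14)=35982190; answer 35982190
Part II: A1 = 35982190; c = 16; cross terms: (29*38 - 23*14)=780, (23*28 - 16*38)=36, (16*14 - 29*28)=-588; twice the area = |228| = 228; area = 114; boundary points = 6 + 1 + 1 = 8; strictly interior points = area - boundary/2 + 1 = 111; answer 111
Part III: A2 = 111; r = 8; total draws C(13,2) = 78; complement C(8,2) = 28; favorable 78 - 28 = 50; P = 25/39; answer 25/39

25/39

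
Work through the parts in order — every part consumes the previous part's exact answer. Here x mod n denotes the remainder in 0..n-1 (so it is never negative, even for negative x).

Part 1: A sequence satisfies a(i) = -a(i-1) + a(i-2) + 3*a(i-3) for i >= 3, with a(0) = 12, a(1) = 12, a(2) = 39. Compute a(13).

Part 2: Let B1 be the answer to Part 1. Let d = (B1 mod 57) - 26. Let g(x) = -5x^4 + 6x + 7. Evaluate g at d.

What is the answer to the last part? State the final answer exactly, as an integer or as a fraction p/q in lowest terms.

-1171141

Part 1: a(3) = -1*(39) + 1*(12) + 3*(12) = 9; iterating: a(3)=9, a(4)=66, a(5)=60, a(6)=33, a(7)=225, a(8)=-12, a(9)=336, a(10)=327, a(11)=-27, a(12)=1362, a(13)=-408; answer -408
Part 2: B1 = -408; d = 22; -5*(22)^4 + 6*(22)^1 + 7 = (-1171280) + (132) + (7) = -1171141; answer -1171141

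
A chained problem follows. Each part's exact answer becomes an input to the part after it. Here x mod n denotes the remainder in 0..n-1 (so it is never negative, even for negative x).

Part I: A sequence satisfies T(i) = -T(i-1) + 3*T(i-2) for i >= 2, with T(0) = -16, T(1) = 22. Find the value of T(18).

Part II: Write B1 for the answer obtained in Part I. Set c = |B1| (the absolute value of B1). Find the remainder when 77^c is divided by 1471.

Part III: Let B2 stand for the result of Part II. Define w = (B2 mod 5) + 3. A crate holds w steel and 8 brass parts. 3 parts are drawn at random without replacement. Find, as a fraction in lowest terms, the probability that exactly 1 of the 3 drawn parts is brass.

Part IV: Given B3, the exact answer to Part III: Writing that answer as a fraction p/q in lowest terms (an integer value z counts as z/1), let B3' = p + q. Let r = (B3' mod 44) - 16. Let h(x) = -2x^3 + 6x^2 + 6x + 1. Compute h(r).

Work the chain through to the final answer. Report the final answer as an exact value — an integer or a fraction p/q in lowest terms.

Part I: T(2) = -1*(22) + 3*(-16) = -70; iterating: T(2)=-70, T(3)=136, T(4)=-346, T(5)=754, T(6)=-1792, T(7)=4054, T(8)=-9430, T(9)=21592, T(10)=-49882, T(11)=114658, T(12)=-264304, T(13)=608278, T(14)=-1401190, T(15)=3226024, T(16)=-7429594, T(17)=17107666, T(18)=-39396448; answer -39396448
Part II: B1 = -39396448; c = 39396448; squarings mod 1471: 77^1=77, 77^2=45, 77^4=554, 77^8=948, 77^16=1394, 77^32=45, 77^64=554, 77^128=948, 77^256=1394, 77^512=45, 77^1024=554, 77^2048=948, 77^4096=1394, 77^8192=45, 77^16384=554, 77^32768=948, 77^65536=1394, 77^131072=45, 77^262144=554, 77^524288=948, 77^1048576=1394, 77^2097152=45, 77^4194304=554, 77^8388608=948, 77^16777216=1394, 77^33554432=45; 77^39396448 = 77^32 * 77^64 * 77^1024 * 77^8192 * 77^65536 * 77^524288 * 77^1048576 * 77^4194304 * 77^33554432 = 948 (mod 1471); answer 948
Part III: B2 = 948; w = 6; total draws C(14,3) = 364; favorable C(8,1)*C(6,2) = 120; P = 30/91; answer 30/91
Part IV: B3 = 30/91; threaded value p + q = 121; r = 17; -2*(17)^3 + 6*(17)^2 + 6*(17)^1 + 1 = (-9826) + (1734) + (102) + (1) = -7989; answer -7989

-7989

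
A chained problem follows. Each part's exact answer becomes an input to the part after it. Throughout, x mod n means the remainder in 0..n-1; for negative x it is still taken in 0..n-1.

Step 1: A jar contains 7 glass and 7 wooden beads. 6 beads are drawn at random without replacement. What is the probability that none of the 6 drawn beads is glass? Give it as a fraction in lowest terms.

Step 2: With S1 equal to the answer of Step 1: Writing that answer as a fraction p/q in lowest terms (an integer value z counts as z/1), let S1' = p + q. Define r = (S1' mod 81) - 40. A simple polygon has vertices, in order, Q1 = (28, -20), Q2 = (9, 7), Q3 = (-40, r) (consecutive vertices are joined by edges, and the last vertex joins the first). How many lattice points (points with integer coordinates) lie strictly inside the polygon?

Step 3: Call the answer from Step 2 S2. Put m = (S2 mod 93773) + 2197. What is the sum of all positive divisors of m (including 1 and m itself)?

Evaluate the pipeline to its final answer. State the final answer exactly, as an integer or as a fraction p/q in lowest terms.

Step 1: total draws C(14,6) = 3003; favorable C(7,6) = 7; P = 1/429; answer 1/429
Step 2: S1 = 1/429; threaded value p + q = 430; r = -15; cross terms: (28*7 - 9*-20)=376, (9*-15 - -40*7)=145, (-40*-20 - 28*-15)=1220; twice the area = |1741| = 1741; area = 1741/2; boundary points = 1 + 1 + 1 = 3; strictly interior points = area - boundary/2 + 1 = 870; answer 870
Step 3: S2 = 870; m = 3067; 3067 is prime, so its only divisors are 1 and 3067; sigma = 1 + 3067 = 3068; answer 3068

3068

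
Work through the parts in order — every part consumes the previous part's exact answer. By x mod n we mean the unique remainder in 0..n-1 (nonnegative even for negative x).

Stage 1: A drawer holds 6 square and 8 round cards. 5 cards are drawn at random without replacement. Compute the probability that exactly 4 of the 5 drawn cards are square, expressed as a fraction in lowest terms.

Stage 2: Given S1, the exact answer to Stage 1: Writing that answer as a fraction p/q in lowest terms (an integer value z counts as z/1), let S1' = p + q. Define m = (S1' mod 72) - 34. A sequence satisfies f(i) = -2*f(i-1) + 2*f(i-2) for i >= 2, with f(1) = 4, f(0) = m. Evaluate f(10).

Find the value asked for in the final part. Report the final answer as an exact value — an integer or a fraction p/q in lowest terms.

Stage 1: total draws C(14,5) = 2002; favorable C(6,4)*C(8,1) = 120; P = 60/1001; answer 60/1001
Stage 2: S1 = 60/1001; threaded value p + q = 1061; m = 19; f(2) = -2*(4) + 2*(19) = 30; iterating: f(2)=30, f(3)=-52, f(4)=164, f(5)=-432, f(6)=1192, f(7)=-3248, f(8)=8880, f(9)=-24256, f(10)=66272; answer 66272

66272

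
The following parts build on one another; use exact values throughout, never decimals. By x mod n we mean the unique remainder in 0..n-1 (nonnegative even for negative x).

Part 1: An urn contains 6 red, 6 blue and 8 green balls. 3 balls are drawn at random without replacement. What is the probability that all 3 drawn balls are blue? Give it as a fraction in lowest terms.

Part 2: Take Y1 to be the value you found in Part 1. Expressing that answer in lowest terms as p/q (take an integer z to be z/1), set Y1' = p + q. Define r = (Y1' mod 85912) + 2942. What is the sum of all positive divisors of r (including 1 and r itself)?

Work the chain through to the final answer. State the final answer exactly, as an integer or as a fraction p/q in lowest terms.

9360

Part 1: total draws C(20,3) = 1140; favorable C(6,3) = 20; P = 1/57; answer 1/57
Part 2: Y1 = 1/57; threaded value p + q = 58; r = 3000; 3000 = 2^3 * 3 * 5^3; sigma = (1 + 2 + 4 + 8) * (1 + 3) * (1 + 5 + 25 + 125) = 15 * 4 * 156 = 9360; answer 9360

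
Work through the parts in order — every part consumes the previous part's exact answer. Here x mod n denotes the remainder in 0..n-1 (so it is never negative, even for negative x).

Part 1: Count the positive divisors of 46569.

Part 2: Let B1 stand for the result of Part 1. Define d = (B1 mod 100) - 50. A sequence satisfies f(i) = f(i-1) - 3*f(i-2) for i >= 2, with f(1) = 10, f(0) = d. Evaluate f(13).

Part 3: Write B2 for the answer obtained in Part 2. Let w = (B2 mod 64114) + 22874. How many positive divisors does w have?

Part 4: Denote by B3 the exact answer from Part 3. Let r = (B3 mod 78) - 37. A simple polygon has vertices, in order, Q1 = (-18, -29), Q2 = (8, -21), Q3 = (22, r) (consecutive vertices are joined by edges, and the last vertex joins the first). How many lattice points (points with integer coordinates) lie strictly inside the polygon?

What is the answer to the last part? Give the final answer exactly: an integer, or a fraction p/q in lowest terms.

105

Part 1: 46569 = 3 * 19^2 * 43; number of divisors = (1+1) * (2+1) * (1+1) = 12; answer 12
Part 2: B1 = 12; d = -38; f(2) = 1*(10) - 3*(-38) = 124; iterating: f(2)=124, f(3)=94, f(4)=-278, f(5)=-560, f(6)=274, f(7)=1954, f(8)=1132, f(9)=-4730, f(10)=-8126, f(11)=6064, f(12)=30442, f(13)=12250; answer 12250
Part 3: B2 = 12250; w = 35124; 35124 = 2^2 * 3 * 2927; number of divisors = (2+1) * (1+1) * (1+1) = 12; answer 12
Part 4: B3 = 12; r = -25; cross terms: (-18*-21 - 8*-29)=610, (8*-25 - 22*-21)=262, (22*-29 - -18*-25)=-1088; twice the area = |-216| = 216; area = 108; boundary points = 2 + 2 + 4 = 8; strictly interior points = area - boundary/2 + 1 = 105; answer 105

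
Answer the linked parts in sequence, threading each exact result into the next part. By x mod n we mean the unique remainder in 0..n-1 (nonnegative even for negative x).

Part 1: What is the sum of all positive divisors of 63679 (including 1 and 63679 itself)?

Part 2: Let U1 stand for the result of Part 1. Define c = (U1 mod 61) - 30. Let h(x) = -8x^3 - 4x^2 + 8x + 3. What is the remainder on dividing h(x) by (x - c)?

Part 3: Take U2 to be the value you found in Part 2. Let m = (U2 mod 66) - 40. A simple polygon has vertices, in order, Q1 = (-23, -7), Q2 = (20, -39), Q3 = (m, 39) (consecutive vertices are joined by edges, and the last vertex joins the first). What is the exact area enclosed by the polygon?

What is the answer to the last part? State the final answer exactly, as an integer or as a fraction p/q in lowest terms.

797

Part 1: 63679 = 7 * 11 * 827; sigma = (1 + 7) * (1 + 11) * (1 + 827) = 8 * 12 * 828 = 79488; answer 79488
Part 2: U1 = 79488; c = -25; remainder = value at the root: -8*(-25)^3 - 4*(-25)^2 + 8*(-25)^1 + 3 = (125000) + (-2500) + (-200) + (3) = 122303; answer 122303
Part 3: U2 = 122303; m = -35; cross terms: (-23*-39 - 20*-7)=1037, (20*39 - -35*-39)=-585, (-35*-7 - -23*39)=1142; twice the area = |1594| = 1594; area = 797; answer 797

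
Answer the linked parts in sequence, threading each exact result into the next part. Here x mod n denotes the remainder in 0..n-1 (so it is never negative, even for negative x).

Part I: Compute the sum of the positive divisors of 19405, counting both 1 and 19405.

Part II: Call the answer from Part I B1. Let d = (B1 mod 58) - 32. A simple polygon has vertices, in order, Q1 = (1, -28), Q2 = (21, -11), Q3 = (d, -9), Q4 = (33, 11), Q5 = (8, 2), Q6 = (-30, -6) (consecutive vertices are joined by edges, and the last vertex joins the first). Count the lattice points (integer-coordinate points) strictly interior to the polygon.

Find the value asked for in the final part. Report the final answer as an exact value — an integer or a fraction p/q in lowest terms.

Part I: 19405 = 5 * 3881; sigma = (1 + 5) * (1 + 3881) = 6 * 3882 = 23292; answer 23292
Part II: B1 = 23292; d = 2; cross terms: (1*-11 - 21*-28)=577, (21*-9 - 2*-11)=-167, (2*11 - 33*-9)=319, (33*2 - 8*11)=-22, (8*-6 - -30*2)=12, (-30*-28 - 1*-6)=846; twice the area = |1565| = 1565; area = 1565/2; boundary points = 1 + 1 + 1 + 1 + 2 + 1 = 7; strictly interior points = area - boundary/2 + 1 = 780; answer 780

780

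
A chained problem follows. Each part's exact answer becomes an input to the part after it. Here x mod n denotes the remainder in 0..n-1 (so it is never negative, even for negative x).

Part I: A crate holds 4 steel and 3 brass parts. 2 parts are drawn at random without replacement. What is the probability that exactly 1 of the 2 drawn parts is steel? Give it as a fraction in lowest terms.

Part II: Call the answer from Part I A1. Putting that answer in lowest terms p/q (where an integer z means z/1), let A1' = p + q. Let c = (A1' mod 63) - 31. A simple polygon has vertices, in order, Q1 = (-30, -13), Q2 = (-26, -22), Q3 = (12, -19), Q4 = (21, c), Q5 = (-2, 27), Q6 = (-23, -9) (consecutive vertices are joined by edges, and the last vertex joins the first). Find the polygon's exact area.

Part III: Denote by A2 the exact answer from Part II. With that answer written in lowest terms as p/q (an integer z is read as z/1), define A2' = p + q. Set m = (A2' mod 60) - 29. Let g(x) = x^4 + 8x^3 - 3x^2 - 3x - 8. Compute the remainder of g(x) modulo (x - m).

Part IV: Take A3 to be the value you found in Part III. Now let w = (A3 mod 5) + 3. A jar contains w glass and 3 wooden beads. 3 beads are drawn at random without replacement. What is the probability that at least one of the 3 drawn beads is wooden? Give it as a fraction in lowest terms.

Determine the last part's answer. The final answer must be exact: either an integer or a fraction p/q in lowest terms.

19/20

Part I: total draws C(7,2) = 21; favorable C(4,1)*C(3,1) = 12; P = 4/7; answer 4/7
Part II: A1 = 4/7; threaded value p + q = 11; c = -20; cross terms: (-30*-22 - -26*-13)=322, (-26*-19 - 12*-22)=758, (12*-20 - 21*-19)=159, (21*27 - -2*-20)=527, (-2*-9 - -23*27)=639, (-23*-13 - -30*-9)=29; twice the area = |2434| = 2434; area = 1217; answer 1217
Part III: A2 = 1217; threaded value p + q = 1218; m = -11; remainder = value at the root: 1*(-11)^4 + 8*(-11)^3 - 3*(-11)^2 - 3*(-11)^1 - 8 = (14641) + (-10648) + (-363) + (33) + (-8) = 3655; answer 3655
Part IV: A3 = 3655; w = 3; total draws C(6,3) = 20; complement C(3,3) = 1; favorable 20 - 1 = 19; P = 19/20; answer 19/20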